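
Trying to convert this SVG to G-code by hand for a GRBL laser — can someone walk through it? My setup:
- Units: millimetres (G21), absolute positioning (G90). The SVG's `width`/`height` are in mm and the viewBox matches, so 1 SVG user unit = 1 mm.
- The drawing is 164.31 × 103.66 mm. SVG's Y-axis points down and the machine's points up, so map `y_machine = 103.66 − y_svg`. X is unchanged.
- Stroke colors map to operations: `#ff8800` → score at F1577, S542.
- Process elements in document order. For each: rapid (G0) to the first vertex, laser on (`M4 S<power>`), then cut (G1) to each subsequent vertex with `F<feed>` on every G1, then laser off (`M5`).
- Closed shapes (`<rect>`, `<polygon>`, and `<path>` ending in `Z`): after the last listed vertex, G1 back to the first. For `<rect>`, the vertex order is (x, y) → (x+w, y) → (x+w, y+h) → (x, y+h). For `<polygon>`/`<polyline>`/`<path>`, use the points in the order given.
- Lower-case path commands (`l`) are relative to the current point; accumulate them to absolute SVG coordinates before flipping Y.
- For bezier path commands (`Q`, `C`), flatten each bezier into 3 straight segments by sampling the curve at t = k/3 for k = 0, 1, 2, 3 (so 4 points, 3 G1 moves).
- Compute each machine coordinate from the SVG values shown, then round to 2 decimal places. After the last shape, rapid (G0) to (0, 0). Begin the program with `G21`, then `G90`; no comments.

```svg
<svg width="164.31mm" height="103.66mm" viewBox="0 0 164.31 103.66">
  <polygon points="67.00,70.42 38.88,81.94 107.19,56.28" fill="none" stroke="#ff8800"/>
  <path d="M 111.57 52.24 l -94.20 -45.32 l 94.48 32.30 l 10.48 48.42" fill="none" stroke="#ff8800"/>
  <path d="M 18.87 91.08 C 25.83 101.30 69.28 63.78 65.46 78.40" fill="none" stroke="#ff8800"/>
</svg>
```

G21
G90
G0 X67.00 Y33.24
M4 S542
G1 X38.88 Y21.72 F1577
G1 X107.19 Y47.38 F1577
G1 X67.00 Y33.24 F1577
M5
G0 X111.57 Y51.42
M4 S542
G1 X17.37 Y96.74 F1577
G1 X111.85 Y64.44 F1577
G1 X122.33 Y16.02 F1577
M5
G0 X18.87 Y12.58
M4 S542
G1 X34.89 Y14.57 F1577
G1 X56.63 Y26.20 F1577
G1 X65.46 Y25.26 F1577
M5
G0 X0.00 Y0.00

Since the viewBox matches the mm dimensions, user units are millimetres directly. The only transform is the Y-flip y_m = 103.66 − y_svg.

Shape 1 is a closed polygon drawn with `<polygon>`. Its stroke #ff8800 means score at S542, F1577. After flipping Y the toolpath is (67.00,33.24) → (38.88,21.72) → (107.19,47.38) → (67.00,33.24), returning to the start.

Shape 2 is a open polyline drawn with `<path>`. Its stroke #ff8800 means score at S542, F1577. After flipping Y the toolpath is (111.57,51.42) → (17.37,96.74) → (111.85,64.44) → (122.33,16.02).

Shape 3 is a cubic bezier drawn with `<path>`. Its stroke #ff8800 means score at S542, F1577. After flipping Y the toolpath is (18.87,12.58) → (34.89,14.57) → (56.63,26.20) → (65.46,25.26).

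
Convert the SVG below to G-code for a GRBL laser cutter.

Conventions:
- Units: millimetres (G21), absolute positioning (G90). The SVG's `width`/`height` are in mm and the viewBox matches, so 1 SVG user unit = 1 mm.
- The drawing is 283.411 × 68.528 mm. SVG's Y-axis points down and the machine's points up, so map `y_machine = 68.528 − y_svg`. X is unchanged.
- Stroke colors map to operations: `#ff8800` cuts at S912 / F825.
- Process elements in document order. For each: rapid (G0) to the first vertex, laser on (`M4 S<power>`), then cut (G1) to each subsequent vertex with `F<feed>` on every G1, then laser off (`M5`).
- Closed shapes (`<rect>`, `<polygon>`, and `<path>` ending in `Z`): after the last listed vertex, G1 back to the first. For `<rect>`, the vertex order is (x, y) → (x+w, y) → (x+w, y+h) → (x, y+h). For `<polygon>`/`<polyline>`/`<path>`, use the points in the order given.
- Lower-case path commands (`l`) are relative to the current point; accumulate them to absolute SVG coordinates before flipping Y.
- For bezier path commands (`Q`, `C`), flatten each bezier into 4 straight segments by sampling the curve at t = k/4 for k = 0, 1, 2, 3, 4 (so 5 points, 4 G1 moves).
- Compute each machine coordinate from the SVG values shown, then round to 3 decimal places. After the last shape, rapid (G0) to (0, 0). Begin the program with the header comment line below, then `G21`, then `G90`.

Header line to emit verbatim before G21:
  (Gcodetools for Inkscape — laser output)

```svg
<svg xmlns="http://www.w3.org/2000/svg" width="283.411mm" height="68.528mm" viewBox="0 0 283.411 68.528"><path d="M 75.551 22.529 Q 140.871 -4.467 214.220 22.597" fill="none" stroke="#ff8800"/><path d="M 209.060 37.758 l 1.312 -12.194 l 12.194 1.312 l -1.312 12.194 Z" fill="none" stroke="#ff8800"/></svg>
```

(Gcodetools for Inkscape — laser output)
G21
G90
G0 X75.551 Y45.999
M4 S912
G1 X108.713 Y56.118 F825
G1 X142.878 Y59.480 F825
G1 X178.047 Y56.084 F825
G1 X214.220 Y45.931 F825
M5
G0 X209.060 Y30.770
M4 S912
G1 X210.372 Y42.964 F825
G1 X222.566 Y41.652 F825
G1 X221.254 Y29.458 F825
G1 X209.060 Y30.770 F825
M5
G0 X0.000 Y0.000

1 u = 1 mm; y_m = 68.528 − y.

[1] `<path>` quadratic bezier, #ff8800→cut S912 F825: (75.551,45.999) → (108.713,56.118) → (142.878,59.480) → (178.047,56.084) → (214.220,45.931)

[2] `<path>` regular polygon, #ff8800→cut S912 F825: (209.060,30.770) → (210.372,42.964) → (222.566,41.652) → (221.254,29.458) → (209.060,30.770) (closed)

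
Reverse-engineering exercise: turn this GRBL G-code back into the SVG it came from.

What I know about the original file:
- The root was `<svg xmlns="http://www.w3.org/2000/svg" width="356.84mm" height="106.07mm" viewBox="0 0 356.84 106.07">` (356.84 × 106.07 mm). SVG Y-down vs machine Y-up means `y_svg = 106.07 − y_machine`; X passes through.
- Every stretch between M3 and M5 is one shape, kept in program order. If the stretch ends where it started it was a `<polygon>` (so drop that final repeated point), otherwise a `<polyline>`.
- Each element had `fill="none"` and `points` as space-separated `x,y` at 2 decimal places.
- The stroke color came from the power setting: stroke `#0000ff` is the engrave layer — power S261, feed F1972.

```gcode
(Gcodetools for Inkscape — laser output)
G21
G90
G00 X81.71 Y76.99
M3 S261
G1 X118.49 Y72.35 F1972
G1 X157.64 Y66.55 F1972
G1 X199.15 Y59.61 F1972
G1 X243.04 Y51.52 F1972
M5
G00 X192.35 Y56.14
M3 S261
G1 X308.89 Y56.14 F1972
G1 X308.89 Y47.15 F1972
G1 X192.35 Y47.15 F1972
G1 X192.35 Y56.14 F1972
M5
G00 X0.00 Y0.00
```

<svg xmlns="http://www.w3.org/2000/svg" width="356.84mm" height="106.07mm" viewBox="0 0 356.84 106.07">
  <polyline points="81.71,29.08 118.49,33.72 157.64,39.52 199.15,46.46 243.04,54.55" fill="none" stroke="#0000ff"/>
  <polygon points="192.35,49.93 308.89,49.93 308.89,58.92 192.35,58.92" fill="none" stroke="#0000ff"/>
</svg>

y_svg = 106.07 − y_m. Every run uses S261, so all elements get stroke `#0000ff` (engrave).

[1] open run; points: 81.71,29.08 118.49,33.72 157.64,39.52 199.15,46.46 243.04,54.55

[2] closed run; points: 192.35,49.93 308.89,49.93 308.89,58.92 192.35,58.92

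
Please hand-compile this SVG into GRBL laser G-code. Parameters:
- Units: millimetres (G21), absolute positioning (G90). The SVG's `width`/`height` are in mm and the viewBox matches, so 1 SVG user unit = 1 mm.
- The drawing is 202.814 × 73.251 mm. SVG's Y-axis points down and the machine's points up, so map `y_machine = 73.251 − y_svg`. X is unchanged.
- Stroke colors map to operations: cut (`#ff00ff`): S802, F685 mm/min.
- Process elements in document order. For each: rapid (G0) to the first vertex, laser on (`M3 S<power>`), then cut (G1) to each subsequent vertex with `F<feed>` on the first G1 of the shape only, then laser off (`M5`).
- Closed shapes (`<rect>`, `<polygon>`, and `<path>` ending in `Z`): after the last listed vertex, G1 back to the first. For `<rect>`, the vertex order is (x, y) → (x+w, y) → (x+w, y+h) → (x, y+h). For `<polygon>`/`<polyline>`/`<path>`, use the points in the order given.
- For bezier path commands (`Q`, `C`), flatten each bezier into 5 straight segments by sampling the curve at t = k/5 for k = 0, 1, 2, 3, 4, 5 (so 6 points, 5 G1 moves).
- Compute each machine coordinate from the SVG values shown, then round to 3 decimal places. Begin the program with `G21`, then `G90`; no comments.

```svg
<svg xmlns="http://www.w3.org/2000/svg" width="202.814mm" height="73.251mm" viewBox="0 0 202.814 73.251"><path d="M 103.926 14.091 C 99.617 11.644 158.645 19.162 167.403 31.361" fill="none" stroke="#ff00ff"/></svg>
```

1 u = 1 mm; y_m = 73.251 − y.

[1] `<path>` cubic bezier, #ff00ff→cut S802 F685: (103.926,59.160) → (108.032,59.475) → (121.886,57.651) → (140.035,53.944) → (157.025,48.605) → (167.403,41.890)

G21
G90
G0 X103.926 Y59.160
M3 S802
G1 X108.032 Y59.475 F685
G1 X121.886 Y57.651
G1 X140.035 Y53.944
G1 X157.025 Y48.605
G1 X167.403 Y41.890
M5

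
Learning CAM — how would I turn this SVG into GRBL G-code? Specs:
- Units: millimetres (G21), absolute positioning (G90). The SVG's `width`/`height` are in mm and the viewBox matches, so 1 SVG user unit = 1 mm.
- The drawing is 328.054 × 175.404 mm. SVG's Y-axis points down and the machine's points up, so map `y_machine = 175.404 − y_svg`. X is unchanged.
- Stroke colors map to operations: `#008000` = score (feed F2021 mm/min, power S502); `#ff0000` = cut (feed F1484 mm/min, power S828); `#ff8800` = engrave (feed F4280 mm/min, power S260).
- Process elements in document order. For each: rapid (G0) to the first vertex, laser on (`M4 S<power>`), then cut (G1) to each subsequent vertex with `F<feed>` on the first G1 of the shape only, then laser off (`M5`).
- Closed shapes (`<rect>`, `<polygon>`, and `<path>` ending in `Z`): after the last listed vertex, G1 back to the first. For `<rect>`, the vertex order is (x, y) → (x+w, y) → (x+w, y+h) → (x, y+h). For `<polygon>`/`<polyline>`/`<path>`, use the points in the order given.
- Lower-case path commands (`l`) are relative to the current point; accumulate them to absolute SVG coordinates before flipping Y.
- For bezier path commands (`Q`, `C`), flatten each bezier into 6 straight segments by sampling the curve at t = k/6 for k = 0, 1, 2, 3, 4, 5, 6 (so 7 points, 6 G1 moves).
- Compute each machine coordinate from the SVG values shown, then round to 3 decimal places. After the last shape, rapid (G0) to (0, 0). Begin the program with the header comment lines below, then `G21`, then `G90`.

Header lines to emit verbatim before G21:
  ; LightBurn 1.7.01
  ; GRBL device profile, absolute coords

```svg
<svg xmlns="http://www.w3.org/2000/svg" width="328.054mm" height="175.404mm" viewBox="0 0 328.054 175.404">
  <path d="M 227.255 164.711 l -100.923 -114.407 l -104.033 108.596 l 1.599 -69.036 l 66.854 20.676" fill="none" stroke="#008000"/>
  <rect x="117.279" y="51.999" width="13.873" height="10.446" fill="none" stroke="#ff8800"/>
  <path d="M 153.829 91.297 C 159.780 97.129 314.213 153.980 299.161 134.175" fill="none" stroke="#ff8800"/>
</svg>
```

viewBox `0 0 328.054 175.404` with mm width/height → 1 unit = 1 mm. Flip: y_m = 175.404 − y_svg.

**Shape 1** — `<path>` open polyline, stroke `#008000` → score (S502, F2021). Machine vertices: (227.255,10.693) → (126.332,125.100) → (22.299,16.504) → (23.898,85.540) → (90.752,64.864). Open path.

**Shape 2** — `<rect>` rectangle, stroke `#ff8800` → engrave (S260, F4280). Machine vertices: (117.279,123.405) → (131.152,123.405) → (131.152,112.959) → (117.279,112.959) → (117.279,123.405). Closed: final G1 returns to the first vertex.

**Shape 3** — `<path>` cubic bezier, stroke `#ff8800` → engrave (S260, F4280). Control points (SVG): P0=(153.829,91.297), P1=(159.780,97.129), P2=(314.213,153.980), P3=(299.161,134.175); sampled at t=k/6. Machine vertices: (153.829,84.107) → (167.706,77.531) → (197.497,65.997) → (234.371,53.054) → (269.495,42.247) → (294.035,37.123) → (299.161,41.229). Open path.

; LightBurn 1.7.01
; GRBL device profile, absolute coords
G21
G90
G0 X227.255 Y10.693
M4 S502
G1 X126.332 Y125.100 F2021
G1 X22.299 Y16.504
G1 X23.898 Y85.540
G1 X90.752 Y64.864
M5
G0 X117.279 Y123.405
M4 S260
G1 X131.152 Y123.405 F4280
G1 X131.152 Y112.959
G1 X117.279 Y112.959
G1 X117.279 Y123.405
M5
G0 X153.829 Y84.107
M4 S260
G1 X167.706 Y77.531 F4280
G1 X197.497 Y65.997
G1 X234.371 Y53.054
G1 X269.495 Y42.247
G1 X294.035 Y37.123
G1 X299.161 Y41.229
M5
G0 X0.000 Y0.000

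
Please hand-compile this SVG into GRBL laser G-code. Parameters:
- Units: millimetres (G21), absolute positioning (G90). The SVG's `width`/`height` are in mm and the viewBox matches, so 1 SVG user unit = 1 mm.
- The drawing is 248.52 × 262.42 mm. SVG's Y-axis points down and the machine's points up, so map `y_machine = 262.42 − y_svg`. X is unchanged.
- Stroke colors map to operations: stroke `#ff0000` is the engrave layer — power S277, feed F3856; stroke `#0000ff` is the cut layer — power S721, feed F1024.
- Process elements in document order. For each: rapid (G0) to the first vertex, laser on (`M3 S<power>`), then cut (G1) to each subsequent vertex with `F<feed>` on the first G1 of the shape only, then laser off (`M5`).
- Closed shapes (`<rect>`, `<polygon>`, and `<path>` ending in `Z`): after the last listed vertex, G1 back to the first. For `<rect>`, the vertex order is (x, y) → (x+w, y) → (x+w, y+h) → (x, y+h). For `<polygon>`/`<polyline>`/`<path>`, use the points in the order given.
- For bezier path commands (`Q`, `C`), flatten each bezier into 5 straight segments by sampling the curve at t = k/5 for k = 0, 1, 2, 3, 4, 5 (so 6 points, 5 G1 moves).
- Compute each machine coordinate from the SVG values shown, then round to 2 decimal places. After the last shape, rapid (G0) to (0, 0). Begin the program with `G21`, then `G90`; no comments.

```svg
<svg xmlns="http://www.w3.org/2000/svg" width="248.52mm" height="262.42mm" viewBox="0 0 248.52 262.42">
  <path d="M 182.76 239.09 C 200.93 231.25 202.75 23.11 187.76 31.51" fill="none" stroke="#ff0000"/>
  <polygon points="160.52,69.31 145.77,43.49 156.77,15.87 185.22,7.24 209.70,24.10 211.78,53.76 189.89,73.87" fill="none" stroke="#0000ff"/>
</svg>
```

1 u = 1 mm; y_m = 262.42 − y.

[1] `<path>` cubic bezier, #ff0000→engrave S277 F3856: (182.76,23.33) → (191.70,48.74) → (196.69,102.20) → (197.71,163.73) → (194.74,213.30) → (187.76,230.91)

[2] `<polygon>` regular polygon, #0000ff→cut S721 F1024: (160.52,193.11) → (145.77,218.93) → (156.77,246.55) → (185.22,255.18) → (209.70,238.32) → (211.78,208.66) → (189.89,188.55) → (160.52,193.11) (closed)

G21
G90
G0 X182.76 Y23.33
M3 S277
G1 X191.70 Y48.74 F3856
G1 X196.69 Y102.20
G1 X197.71 Y163.73
G1 X194.74 Y213.30
G1 X187.76 Y230.91
M5
G0 X160.52 Y193.11
M3 S721
G1 X145.77 Y218.93 F1024
G1 X156.77 Y246.55
G1 X185.22 Y255.18
G1 X209.70 Y238.32
G1 X211.78 Y208.66
G1 X189.89 Y188.55
G1 X160.52 Y193.11
M5
G0 X0.00 Y0.00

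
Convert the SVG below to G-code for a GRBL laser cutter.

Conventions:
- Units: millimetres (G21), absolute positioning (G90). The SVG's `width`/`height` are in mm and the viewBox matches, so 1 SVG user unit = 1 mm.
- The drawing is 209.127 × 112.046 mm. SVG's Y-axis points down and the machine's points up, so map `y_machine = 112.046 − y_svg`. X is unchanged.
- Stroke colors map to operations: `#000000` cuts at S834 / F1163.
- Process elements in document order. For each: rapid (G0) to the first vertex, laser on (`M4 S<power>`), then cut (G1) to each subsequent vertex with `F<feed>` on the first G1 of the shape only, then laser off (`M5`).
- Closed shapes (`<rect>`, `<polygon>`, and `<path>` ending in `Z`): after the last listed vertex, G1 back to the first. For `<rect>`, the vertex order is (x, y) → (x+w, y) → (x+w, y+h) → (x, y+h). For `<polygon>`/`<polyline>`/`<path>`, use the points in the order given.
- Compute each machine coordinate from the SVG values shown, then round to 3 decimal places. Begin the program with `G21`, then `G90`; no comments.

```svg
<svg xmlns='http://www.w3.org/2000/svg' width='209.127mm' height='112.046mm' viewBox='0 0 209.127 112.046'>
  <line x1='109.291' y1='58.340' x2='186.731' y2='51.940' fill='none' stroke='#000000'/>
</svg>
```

G21
G90
G0 X109.291 Y53.706
M4 S834
G1 X186.731 Y60.106 F1163
M5

Since the viewBox matches the mm dimensions, user units are millimetres directly. The only transform is the Y-flip y_m = 112.046 − y_svg.

Shape 1 is a line segment drawn with `<line>`. Its stroke #000000 means cut at S834, F1163. After flipping Y the toolpath is (109.291,53.706) → (186.731,60.106).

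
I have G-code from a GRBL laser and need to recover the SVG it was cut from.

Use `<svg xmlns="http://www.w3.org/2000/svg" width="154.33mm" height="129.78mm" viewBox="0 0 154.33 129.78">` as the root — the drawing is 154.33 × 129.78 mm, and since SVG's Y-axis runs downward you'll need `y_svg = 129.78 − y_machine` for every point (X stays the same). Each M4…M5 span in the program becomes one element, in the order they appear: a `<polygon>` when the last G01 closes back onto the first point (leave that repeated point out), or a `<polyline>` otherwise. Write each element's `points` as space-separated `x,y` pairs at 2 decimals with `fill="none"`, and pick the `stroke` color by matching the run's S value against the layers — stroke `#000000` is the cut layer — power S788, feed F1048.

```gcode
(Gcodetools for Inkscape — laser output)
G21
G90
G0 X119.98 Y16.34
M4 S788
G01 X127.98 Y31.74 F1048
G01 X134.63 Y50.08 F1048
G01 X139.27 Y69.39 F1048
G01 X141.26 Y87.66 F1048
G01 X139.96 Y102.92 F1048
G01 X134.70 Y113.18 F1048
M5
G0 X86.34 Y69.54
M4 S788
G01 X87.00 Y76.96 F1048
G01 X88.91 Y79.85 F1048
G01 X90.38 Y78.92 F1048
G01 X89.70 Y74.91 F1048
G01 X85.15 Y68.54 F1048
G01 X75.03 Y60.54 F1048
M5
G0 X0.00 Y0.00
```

Machine Y-up, SVG Y-down with viewBox height 129.78, so y_svg = 129.78 − y_machine; X carries over. Every run uses S788, so all elements get stroke `#000000` (cut).

Run 1: The run is open, so emit a `<polyline>` with points (Y-flipped): 119.98,113.44 127.98,98.04 134.63,79.70 139.27,60.39 141.26,42.12 139.96,26.86 134.70,16.60.

Run 2: The run is open, so emit a `<polyline>` with points (Y-flipped): 86.34,60.24 87.00,52.82 88.91,49.93 90.38,50.86 89.70,54.87 85.15,61.24 75.03,69.24.

<svg xmlns="http://www.w3.org/2000/svg" width="154.33mm" height="129.78mm" viewBox="0 0 154.33 129.78">
  <polyline points="119.98,113.44 127.98,98.04 134.63,79.70 139.27,60.39 141.26,42.12 139.96,26.86 134.70,16.60" fill="none" stroke="#000000"/>
  <polyline points="86.34,60.24 87.00,52.82 88.91,49.93 90.38,50.86 89.70,54.87 85.15,61.24 75.03,69.24" fill="none" stroke="#000000"/>
</svg>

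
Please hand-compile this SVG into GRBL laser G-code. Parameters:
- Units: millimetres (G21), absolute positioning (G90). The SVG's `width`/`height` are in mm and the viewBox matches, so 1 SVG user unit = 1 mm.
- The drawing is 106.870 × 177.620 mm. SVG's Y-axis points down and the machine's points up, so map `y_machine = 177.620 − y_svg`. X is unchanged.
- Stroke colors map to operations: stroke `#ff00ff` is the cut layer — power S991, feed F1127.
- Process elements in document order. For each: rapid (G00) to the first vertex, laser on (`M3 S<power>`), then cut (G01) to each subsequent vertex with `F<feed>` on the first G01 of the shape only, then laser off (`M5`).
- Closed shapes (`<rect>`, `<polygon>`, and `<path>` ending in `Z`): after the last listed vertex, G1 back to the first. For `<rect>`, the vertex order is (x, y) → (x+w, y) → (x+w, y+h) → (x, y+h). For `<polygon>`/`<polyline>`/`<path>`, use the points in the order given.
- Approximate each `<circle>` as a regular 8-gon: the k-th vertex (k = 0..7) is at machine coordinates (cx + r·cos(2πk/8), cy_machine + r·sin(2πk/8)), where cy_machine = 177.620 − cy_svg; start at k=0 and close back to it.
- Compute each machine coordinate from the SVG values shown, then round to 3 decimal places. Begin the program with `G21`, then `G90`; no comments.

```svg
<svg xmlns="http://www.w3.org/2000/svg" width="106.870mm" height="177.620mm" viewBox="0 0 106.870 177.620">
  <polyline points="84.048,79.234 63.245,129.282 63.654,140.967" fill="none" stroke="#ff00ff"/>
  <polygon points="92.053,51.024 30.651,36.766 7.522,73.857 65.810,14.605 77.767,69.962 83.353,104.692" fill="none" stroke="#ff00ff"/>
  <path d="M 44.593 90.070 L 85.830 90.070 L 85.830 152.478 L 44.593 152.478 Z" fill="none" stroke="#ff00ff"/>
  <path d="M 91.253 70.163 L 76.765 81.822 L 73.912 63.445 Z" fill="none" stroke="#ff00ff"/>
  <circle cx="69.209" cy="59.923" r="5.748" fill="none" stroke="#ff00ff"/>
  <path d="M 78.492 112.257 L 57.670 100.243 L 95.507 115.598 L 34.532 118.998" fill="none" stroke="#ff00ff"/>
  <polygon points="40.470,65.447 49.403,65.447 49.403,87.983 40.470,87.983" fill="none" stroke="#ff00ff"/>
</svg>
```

viewBox `0 0 106.870 177.620` with mm width/height → 1 unit = 1 mm. Flip: y_m = 177.620 − y_svg.

**Shape 1** — `<polyline>` open polyline, stroke `#ff00ff` → cut (S991, F1127). Machine vertices: (84.048,98.386) → (63.245,48.338) → (63.654,36.653). Open path.

**Shape 2** — `<polygon>` closed polygon, stroke `#ff00ff` → cut (S991, F1127). Machine vertices: (92.053,126.596) → (30.651,140.854) → (7.522,103.763) → (65.810,163.015) → (77.767,107.658) → (83.353,72.928) → (92.053,126.596). Closed: final G1 returns to the first vertex.

**Shape 3** — `<path>` rectangle, stroke `#ff00ff` → cut (S991, F1127). Machine vertices: (44.593,87.550) → (85.830,87.550) → (85.830,25.142) → (44.593,25.142) → (44.593,87.550). Closed: final G1 returns to the first vertex.

**Shape 4** — `<path>` regular polygon, stroke `#ff00ff` → cut (S991, F1127). Machine vertices: (91.253,107.457) → (76.765,95.798) → (73.912,114.175) → (91.253,107.457). Closed: final G1 returns to the first vertex.

**Shape 5** — `<circle>` circle, stroke `#ff00ff` → cut (S991, F1127). Machine vertices: (74.957,117.697) → (73.273,121.761) → (69.209,123.445) → (65.145,121.761) → (63.461,117.697) → (65.145,113.633) → (69.209,111.949) → (73.273,113.633) → (74.957,117.697). Closed: final G1 returns to the first vertex.

**Shape 6** — `<path>` open polyline, stroke `#ff00ff` → cut (S991, F1127). Machine vertices: (78.492,65.363) → (57.670,77.377) → (95.507,62.022) → (34.532,58.622). Open path.

**Shape 7** — `<polygon>` rectangle, stroke `#ff00ff` → cut (S991, F1127). Machine vertices: (40.470,112.173) → (49.403,112.173) → (49.403,89.637) → (40.470,89.637) → (40.470,112.173). Closed: final G1 returns to the first vertex.

G21
G90
G00 X84.048 Y98.386
M3 S991
G01 X63.245 Y48.338 F1127
G01 X63.654 Y36.653
M5
G00 X92.053 Y126.596
M3 S991
G01 X30.651 Y140.854 F1127
G01 X7.522 Y103.763
G01 X65.810 Y163.015
G01 X77.767 Y107.658
G01 X83.353 Y72.928
G01 X92.053 Y126.596
M5
G00 X44.593 Y87.550
M3 S991
G01 X85.830 Y87.550 F1127
G01 X85.830 Y25.142
G01 X44.593 Y25.142
G01 X44.593 Y87.550
M5
G00 X91.253 Y107.457
M3 S991
G01 X76.765 Y95.798 F1127
G01 X73.912 Y114.175
G01 X91.253 Y107.457
M5
G00 X74.957 Y117.697
M3 S991
G01 X73.273 Y121.761 F1127
G01 X69.209 Y123.445
G01 X65.145 Y121.761
G01 X63.461 Y117.697
G01 X65.145 Y113.633
G01 X69.209 Y111.949
G01 X73.273 Y113.633
G01 X74.957 Y117.697
M5
G00 X78.492 Y65.363
M3 S991
G01 X57.670 Y77.377 F1127
G01 X95.507 Y62.022
G01 X34.532 Y58.622
M5
G00 X40.470 Y112.173
M3 S991
G01 X49.403 Y112.173 F1127
G01 X49.403 Y89.637
G01 X40.470 Y89.637
G01 X40.470 Y112.173
M5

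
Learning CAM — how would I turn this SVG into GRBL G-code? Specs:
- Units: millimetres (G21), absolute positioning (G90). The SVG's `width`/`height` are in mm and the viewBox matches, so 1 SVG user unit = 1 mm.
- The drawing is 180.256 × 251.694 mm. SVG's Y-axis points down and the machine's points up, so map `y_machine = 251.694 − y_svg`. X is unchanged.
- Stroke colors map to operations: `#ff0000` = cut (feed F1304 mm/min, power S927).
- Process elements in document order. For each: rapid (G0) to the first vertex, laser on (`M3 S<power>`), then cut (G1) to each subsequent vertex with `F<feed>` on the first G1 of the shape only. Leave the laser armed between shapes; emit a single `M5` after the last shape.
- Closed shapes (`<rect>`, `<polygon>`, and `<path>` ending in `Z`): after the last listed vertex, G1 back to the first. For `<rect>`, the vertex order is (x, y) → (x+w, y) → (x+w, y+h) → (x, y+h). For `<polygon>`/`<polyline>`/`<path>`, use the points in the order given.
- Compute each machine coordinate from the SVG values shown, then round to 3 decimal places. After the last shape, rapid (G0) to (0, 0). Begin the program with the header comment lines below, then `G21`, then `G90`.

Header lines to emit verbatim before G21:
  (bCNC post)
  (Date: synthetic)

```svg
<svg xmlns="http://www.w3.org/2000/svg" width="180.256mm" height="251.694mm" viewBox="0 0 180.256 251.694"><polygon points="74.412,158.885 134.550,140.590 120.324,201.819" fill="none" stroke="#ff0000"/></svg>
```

viewBox `0 0 180.256 251.694` with mm width/height → 1 unit = 1 mm. Flip: y_m = 251.694 − y_svg.

**Shape 1** — `<polygon>` regular polygon, stroke `#ff0000` → cut (S927, F1304). Machine vertices: (74.412,92.809) → (134.550,111.104) → (120.324,49.875) → (74.412,92.809). Closed: final G1 returns to the first vertex.

(bCNC post)
(Date: synthetic)
G21
G90
G0 X74.412 Y92.809
M3 S927
G1 X134.550 Y111.104 F1304
G1 X120.324 Y49.875
G1 X74.412 Y92.809
M5
G0 X0.000 Y0.000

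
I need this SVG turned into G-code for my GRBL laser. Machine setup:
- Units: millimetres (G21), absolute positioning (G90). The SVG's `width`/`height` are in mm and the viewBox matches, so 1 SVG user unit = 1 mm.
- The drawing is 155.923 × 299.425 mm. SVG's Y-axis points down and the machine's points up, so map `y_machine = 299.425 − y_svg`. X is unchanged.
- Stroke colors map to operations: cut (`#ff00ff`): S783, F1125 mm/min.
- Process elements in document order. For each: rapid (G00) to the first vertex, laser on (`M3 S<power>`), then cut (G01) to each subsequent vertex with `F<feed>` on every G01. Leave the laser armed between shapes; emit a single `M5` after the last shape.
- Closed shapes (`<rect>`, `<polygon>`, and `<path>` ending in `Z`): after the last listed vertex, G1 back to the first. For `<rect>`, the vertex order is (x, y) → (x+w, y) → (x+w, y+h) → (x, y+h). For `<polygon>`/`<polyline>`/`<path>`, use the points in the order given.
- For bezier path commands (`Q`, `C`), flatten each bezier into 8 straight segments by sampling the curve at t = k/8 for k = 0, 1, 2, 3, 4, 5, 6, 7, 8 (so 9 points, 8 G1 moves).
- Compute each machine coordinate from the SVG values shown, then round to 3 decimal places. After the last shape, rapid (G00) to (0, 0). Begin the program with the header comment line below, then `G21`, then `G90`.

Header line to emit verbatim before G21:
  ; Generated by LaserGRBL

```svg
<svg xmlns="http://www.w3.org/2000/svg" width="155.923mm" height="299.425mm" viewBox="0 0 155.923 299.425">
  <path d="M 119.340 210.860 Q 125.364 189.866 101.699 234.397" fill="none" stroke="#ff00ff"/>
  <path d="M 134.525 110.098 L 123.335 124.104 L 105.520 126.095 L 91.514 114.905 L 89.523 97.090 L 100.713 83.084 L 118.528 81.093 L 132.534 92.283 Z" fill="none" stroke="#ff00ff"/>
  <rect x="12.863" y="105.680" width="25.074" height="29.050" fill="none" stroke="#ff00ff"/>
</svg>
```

1 u = 1 mm; y_m = 299.425 − y.

[1] `<path>` quadratic bezier, #ff00ff→cut S783 F1125: (119.340,88.565) → (120.382,92.790) → (120.496,94.967) → (119.683,95.096) → (117.942,93.178) → (115.273,89.212) → (111.676,83.198) → (107.151,75.137) → (101.699,65.028)

[2] `<path>` regular polygon, #ff00ff→cut S783 F1125: (134.525,189.327) → (123.335,175.321) → (105.520,173.330) → (91.514,184.520) → (89.523,202.335) → (100.713,216.341) → (118.528,218.332) → (132.534,207.142) → (134.525,189.327) (closed)

[3] `<rect>` rectangle, #ff00ff→cut S783 F1125: (12.863,193.745) → (37.937,193.745) → (37.937,164.695) → (12.863,164.695) → (12.863,193.745) (closed)

; Generated by LaserGRBL
G21
G90
G00 X119.340 Y88.565
M3 S783
G01 X120.382 Y92.790 F1125
G01 X120.496 Y94.967 F1125
G01 X119.683 Y95.096 F1125
G01 X117.942 Y93.178 F1125
G01 X115.273 Y89.212 F1125
G01 X111.676 Y83.198 F1125
G01 X107.151 Y75.137 F1125
G01 X101.699 Y65.028 F1125
G00 X134.525 Y189.327
M3 S783
G01 X123.335 Y175.321 F1125
G01 X105.520 Y173.330 F1125
G01 X91.514 Y184.520 F1125
G01 X89.523 Y202.335 F1125
G01 X100.713 Y216.341 F1125
G01 X118.528 Y218.332 F1125
G01 X132.534 Y207.142 F1125
G01 X134.525 Y189.327 F1125
G00 X12.863 Y193.745
M3 S783
G01 X37.937 Y193.745 F1125
G01 X37.937 Y164.695 F1125
G01 X12.863 Y164.695 F1125
G01 X12.863 Y193.745 F1125
M5
G00 X0.000 Y0.000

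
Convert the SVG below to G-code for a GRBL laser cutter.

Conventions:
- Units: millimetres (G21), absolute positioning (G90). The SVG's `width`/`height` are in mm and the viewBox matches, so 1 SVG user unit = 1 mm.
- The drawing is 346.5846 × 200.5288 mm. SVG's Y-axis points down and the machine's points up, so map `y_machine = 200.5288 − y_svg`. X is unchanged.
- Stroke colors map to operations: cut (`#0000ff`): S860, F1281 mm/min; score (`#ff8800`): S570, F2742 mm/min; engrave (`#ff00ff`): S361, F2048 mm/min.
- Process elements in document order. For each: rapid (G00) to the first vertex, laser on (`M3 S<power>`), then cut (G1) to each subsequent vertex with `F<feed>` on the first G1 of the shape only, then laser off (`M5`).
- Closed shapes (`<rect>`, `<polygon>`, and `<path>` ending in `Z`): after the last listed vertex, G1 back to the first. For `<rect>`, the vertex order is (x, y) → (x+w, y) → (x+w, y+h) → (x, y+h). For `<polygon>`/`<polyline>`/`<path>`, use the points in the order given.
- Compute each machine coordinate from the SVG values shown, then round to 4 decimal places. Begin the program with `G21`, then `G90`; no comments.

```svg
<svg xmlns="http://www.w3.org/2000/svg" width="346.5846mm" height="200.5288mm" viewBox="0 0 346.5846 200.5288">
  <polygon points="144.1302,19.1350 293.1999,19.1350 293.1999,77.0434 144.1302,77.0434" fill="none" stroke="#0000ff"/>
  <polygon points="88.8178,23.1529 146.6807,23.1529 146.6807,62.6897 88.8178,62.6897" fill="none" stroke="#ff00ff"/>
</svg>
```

G21
G90
G00 X144.1302 Y181.3938
M3 S860
G1 X293.1999 Y181.3938 F1281
G1 X293.1999 Y123.4854
G1 X144.1302 Y123.4854
G1 X144.1302 Y181.3938
M5
G00 X88.8178 Y177.3759
M3 S361
G1 X146.6807 Y177.3759 F2048
G1 X146.6807 Y137.8391
G1 X88.8178 Y137.8391
G1 X88.8178 Y177.3759
M5

1 u = 1 mm; y_m = 200.5288 − y.

[1] `<polygon>` rectangle, #0000ff→cut S860 F1281: (144.1302,181.3938) → (293.1999,181.3938) → (293.1999,123.4854) → (144.1302,123.4854) → (144.1302,181.3938) (closed)

[2] `<polygon>` rectangle, #ff00ff→engrave S361 F2048: (88.8178,177.3759) → (146.6807,177.3759) → (146.6807,137.8391) → (88.8178,137.8391) → (88.8178,177.3759) (closed)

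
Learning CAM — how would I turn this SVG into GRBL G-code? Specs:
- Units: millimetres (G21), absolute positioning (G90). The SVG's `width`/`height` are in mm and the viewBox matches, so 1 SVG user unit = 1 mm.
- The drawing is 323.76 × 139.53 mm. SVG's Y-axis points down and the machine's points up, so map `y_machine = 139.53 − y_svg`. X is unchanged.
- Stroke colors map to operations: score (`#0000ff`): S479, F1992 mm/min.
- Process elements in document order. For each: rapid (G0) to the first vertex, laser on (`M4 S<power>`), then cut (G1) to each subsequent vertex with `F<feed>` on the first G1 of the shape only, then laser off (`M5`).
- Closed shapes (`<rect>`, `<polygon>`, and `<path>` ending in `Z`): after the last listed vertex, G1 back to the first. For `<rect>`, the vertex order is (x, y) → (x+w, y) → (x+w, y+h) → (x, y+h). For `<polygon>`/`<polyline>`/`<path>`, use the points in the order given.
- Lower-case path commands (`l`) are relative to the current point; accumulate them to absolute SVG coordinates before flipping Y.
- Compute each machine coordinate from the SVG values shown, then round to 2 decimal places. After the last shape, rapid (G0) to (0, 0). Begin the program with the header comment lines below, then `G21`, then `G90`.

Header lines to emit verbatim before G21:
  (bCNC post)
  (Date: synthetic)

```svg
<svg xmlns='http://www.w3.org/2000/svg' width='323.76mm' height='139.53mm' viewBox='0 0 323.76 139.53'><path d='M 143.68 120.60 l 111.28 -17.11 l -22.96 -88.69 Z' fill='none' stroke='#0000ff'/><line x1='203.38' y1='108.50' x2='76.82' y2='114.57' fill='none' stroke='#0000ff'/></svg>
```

Since the viewBox matches the mm dimensions, user units are millimetres directly. The only transform is the Y-flip y_m = 139.53 − y_svg.

Shape 1 is a closed polygon drawn with `<path>`. Its stroke #0000ff means score at S479, F1992. After flipping Y the toolpath is (143.68,18.93) → (254.96,36.04) → (232.00,124.73) → (143.68,18.93), returning to the start.

Shape 2 is a line segment drawn with `<line>`. Its stroke #0000ff means score at S479, F1992. After flipping Y the toolpath is (203.38,31.03) → (76.82,24.96).

(bCNC post)
(Date: synthetic)
G21
G90
G0 X143.68 Y18.93
M4 S479
G1 X254.96 Y36.04 F1992
G1 X232.00 Y124.73
G1 X143.68 Y18.93
M5
G0 X203.38 Y31.03
M4 S479
G1 X76.82 Y24.96 F1992
M5
G0 X0.00 Y0.00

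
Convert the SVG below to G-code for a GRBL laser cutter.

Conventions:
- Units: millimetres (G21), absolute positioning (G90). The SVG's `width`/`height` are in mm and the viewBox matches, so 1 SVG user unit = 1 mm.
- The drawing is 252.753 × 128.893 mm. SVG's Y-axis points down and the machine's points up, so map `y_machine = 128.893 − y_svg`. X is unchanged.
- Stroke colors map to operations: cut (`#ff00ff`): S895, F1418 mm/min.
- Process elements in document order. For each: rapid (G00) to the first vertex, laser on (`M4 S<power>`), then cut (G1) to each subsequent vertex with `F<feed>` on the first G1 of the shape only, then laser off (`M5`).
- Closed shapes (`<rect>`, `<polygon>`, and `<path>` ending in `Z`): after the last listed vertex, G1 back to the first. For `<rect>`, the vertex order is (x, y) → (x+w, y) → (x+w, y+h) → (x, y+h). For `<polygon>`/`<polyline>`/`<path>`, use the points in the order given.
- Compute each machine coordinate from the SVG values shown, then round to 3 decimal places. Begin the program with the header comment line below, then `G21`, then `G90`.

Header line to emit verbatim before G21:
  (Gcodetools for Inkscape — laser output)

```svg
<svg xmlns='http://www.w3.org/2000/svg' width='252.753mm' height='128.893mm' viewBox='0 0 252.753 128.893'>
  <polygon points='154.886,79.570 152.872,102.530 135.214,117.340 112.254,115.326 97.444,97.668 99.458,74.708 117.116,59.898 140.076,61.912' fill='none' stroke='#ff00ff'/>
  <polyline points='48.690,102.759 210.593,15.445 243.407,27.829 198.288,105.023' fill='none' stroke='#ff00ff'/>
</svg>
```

Since the viewBox matches the mm dimensions, user units are millimetres directly. The only transform is the Y-flip y_m = 128.893 − y_svg.

Shape 1 is a regular polygon drawn with `<polygon>`. Its stroke #ff00ff means cut at S895, F1418. After flipping Y the toolpath is (154.886,49.323) → (152.872,26.363) → (135.214,11.553) → (112.254,13.567) → (97.444,31.225) → (99.458,54.185) → (117.116,68.995) → (140.076,66.981) → (154.886,49.323), returning to the start.

Shape 2 is a open polyline drawn with `<polyline>`. Its stroke #ff00ff means cut at S895, F1418. After flipping Y the toolpath is (48.690,26.134) → (210.593,113.448) → (243.407,101.064) → (198.288,23.870).

(Gcodetools for Inkscape — laser output)
G21
G90
G00 X154.886 Y49.323
M4 S895
G1 X152.872 Y26.363 F1418
G1 X135.214 Y11.553
G1 X112.254 Y13.567
G1 X97.444 Y31.225
G1 X99.458 Y54.185
G1 X117.116 Y68.995
G1 X140.076 Y66.981
G1 X154.886 Y49.323
M5
G00 X48.690 Y26.134
M4 S895
G1 X210.593 Y113.448 F1418
G1 X243.407 Y101.064
G1 X198.288 Y23.870
M5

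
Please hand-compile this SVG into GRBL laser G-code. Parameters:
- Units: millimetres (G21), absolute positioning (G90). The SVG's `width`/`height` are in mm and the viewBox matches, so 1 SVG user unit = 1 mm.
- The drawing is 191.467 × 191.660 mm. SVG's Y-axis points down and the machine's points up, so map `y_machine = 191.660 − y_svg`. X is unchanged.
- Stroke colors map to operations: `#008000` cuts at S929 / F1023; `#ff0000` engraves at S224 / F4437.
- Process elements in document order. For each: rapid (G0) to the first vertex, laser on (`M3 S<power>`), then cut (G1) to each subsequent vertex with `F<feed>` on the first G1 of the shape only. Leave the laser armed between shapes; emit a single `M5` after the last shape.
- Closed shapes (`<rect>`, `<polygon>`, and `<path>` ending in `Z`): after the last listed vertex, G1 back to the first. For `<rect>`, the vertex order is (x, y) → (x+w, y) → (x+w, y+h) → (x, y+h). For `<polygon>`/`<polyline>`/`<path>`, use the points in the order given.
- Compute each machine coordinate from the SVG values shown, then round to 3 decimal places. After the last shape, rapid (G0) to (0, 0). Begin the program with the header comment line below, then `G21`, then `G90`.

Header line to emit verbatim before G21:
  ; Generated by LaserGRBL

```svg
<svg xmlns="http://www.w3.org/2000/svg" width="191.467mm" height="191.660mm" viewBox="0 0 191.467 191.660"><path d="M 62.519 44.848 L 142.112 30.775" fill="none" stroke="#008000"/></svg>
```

; Generated by LaserGRBL
G21
G90
G0 X62.519 Y146.812
M3 S929
G1 X142.112 Y160.885 F1023
M5
G0 X0.000 Y0.000

Since the viewBox matches the mm dimensions, user units are millimetres directly. The only transform is the Y-flip y_m = 191.660 − y_svg.

Shape 1 is a line segment drawn with `<path>`. Its stroke #008000 means cut at S929, F1023. After flipping Y the toolpath is (62.519,146.812) → (142.112,160.885).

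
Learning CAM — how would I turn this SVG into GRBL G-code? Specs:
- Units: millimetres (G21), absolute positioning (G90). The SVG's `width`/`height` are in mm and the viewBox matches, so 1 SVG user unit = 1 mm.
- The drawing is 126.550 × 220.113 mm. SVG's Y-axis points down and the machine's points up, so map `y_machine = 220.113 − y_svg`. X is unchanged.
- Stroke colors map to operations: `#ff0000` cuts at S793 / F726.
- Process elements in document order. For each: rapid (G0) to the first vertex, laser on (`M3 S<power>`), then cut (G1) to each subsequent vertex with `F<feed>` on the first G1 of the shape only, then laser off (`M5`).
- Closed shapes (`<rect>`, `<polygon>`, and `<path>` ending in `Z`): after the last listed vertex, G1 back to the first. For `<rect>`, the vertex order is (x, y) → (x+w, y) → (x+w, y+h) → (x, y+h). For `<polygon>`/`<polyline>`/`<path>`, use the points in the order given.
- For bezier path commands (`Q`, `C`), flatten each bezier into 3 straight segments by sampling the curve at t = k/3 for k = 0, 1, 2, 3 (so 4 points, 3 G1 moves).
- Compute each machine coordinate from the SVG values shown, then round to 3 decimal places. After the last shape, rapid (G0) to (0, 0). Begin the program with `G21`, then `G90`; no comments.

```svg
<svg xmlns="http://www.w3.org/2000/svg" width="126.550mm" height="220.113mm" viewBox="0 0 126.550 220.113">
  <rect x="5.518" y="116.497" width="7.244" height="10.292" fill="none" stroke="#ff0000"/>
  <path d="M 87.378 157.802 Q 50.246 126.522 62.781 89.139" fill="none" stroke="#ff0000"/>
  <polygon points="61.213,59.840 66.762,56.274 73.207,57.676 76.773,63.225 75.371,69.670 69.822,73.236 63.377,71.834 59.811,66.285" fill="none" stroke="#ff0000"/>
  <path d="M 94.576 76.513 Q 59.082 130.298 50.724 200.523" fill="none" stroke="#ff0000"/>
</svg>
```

viewBox `0 0 126.550 220.113` with mm width/height → 1 unit = 1 mm. Flip: y_m = 220.113 − y_svg.

**Shape 1** — `<rect>` rectangle, stroke `#ff0000` → cut (S793, F726). Machine vertices: (5.518,103.616) → (12.762,103.616) → (12.762,93.324) → (5.518,93.324) → (5.518,103.616). Closed: final G1 returns to the first vertex.

**Shape 2** — `<path>` quadratic bezier, stroke `#ff0000` → cut (S793, F726). Control points (SVG): P0=(87.378,157.802), P1=(50.246,126.522), P2=(62.781,89.139); sampled at t=k/3. Machine vertices: (87.378,62.311) → (68.142,83.842) → (59.943,106.730) → (62.781,130.974). Open path.

**Shape 3** — `<polygon>` regular polygon, stroke `#ff0000` → cut (S793, F726). Machine vertices: (61.213,160.273) → (66.762,163.839) → (73.207,162.437) → (76.773,156.888) → (75.371,150.443) → (69.822,146.877) → (63.377,148.279) → (59.811,153.828) → (61.213,160.273). Closed: final G1 returns to the first vertex.

**Shape 4** — `<path>` quadratic bezier, stroke `#ff0000` → cut (S793, F726). Control points (SVG): P0=(94.576,76.513), P1=(59.082,130.298), P2=(50.724,200.523); sampled at t=k/3. Machine vertices: (94.576,143.600) → (73.928,105.917) → (59.311,64.580) → (50.724,19.590). Open path.

G21
G90
G0 X5.518 Y103.616
M3 S793
G1 X12.762 Y103.616 F726
G1 X12.762 Y93.324
G1 X5.518 Y93.324
G1 X5.518 Y103.616
M5
G0 X87.378 Y62.311
M3 S793
G1 X68.142 Y83.842 F726
G1 X59.943 Y106.730
G1 X62.781 Y130.974
M5
G0 X61.213 Y160.273
M3 S793
G1 X66.762 Y163.839 F726
G1 X73.207 Y162.437
G1 X76.773 Y156.888
G1 X75.371 Y150.443
G1 X69.822 Y146.877
G1 X63.377 Y148.279
G1 X59.811 Y153.828
G1 X61.213 Y160.273
M5
G0 X94.576 Y143.600
M3 S793
G1 X73.928 Y105.917 F726
G1 X59.311 Y64.580
G1 X50.724 Y19.590
M5
G0 X0.000 Y0.000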